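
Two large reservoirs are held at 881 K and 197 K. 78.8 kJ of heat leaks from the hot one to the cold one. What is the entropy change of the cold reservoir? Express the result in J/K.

ΔS_cold = 400 J/K

The cold reservoir gains heat Q, so ΔS_cold = +Q/T_C = 78800/197 = 400 J/K.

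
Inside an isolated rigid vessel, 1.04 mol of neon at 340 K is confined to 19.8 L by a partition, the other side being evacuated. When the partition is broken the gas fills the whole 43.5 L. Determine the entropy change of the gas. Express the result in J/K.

No heat is exchanged and no work is done, so the ideal-gas temperature stays constant.
Entropy is a state function; using a reversible isothermal path, ΔS_gas = nR ln(V₂/V₁) = 1.04 × 8.314 × ln(43.5/19.8) = 6.81 J/K.

ΔS_gas = 6.81 J/K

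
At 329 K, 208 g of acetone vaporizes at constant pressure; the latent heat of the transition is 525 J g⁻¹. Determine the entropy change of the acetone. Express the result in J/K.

ΔS = 332 J/K

Heat absorbed by the substance: Q = mL = 208 × 525 = 109200 J.
At constant T, ΔS = Q_rev/T = 109200 / 329 = 332 J/K.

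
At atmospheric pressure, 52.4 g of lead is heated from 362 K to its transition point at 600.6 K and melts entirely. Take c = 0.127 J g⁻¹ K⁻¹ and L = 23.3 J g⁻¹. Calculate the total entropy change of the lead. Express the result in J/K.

Warming step: ΔS₁ = m c ln(T_tr/T_i) = 52.4 × 0.127 × ln(600.6/362) = 3.369 J/K.
Phase change: ΔS₂ = +mL/T_tr = 52.4 × 23.3 / 600.6 = 2.033 J/K.
ΔS_total = (3.369) + (2.033) = 5.4 J/K.

ΔS = 5.4 J/K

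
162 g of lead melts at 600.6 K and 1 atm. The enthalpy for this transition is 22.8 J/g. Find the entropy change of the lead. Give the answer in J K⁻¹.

Heat absorbed by the substance: Q = mL = 162 × 22.8 = 3693.6 J.
At constant T, ΔS = Q_rev/T = 3693.6 / 600.6 = 6.15 J/K.

ΔS = 6.15 J/K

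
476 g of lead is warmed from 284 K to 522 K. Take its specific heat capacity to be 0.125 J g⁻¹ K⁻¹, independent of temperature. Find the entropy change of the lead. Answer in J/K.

ΔS = 36.2 J/K

ΔS = ∫dQ_rev/T = m c ln(T₂/T₁) = 476 × 0.125 × ln(522/284) = 36.2 J/K.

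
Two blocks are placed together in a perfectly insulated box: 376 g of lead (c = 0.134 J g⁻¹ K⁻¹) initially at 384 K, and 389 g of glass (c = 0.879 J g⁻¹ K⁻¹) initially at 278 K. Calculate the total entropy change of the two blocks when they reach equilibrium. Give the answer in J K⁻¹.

Energy balance: T_f = (m₁c₁T₁ + m₂c₂T₂)/(m₁c₁ + m₂c₂) = 291.61 K.
ΔS₁ = m₁c₁ ln(T_f/T₁) = 50.384 × ln(291.61/384) = -13.87 J/K.
ΔS₂ = m₂c₂ ln(T_f/T₂) = 341.931 × ln(291.61/278) = 16.35 J/K.
ΔS_total = -13.87 + 16.35 = 2.48 J/K.

ΔS_total = 2.48 J/K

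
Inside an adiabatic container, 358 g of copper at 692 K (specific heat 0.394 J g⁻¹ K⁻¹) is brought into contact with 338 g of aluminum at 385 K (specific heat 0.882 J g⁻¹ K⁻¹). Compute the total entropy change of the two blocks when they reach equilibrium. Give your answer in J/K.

ΔS_total = 17.4 J/K

Energy balance: T_f = (m₁c₁T₁ + m₂c₂T₂)/(m₁c₁ + m₂c₂) = 483.6 K.
ΔS₁ = m₁c₁ ln(T_f/T₁) = 141.052 × ln(483.6/692) = -50.54 J/K.
ΔS₂ = m₂c₂ ln(T_f/T₂) = 298.116 × ln(483.6/385) = 67.98 J/K.
ΔS_total = -50.54 + 67.98 = 17.4 J/K.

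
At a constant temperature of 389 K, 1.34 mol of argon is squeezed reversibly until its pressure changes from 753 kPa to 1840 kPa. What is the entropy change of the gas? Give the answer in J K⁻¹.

For an isothermal ideal gas ΔS_gas = nR ln(P₁/P₂) = 1.34 × 8.314 × ln(753/1840) = -9.95 J/K.

ΔS_gas = -9.95 J/K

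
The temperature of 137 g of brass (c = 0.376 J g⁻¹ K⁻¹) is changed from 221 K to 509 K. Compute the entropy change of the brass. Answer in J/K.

ΔS = 43 J/K

ΔS = ∫dQ_rev/T = m c ln(T₂/T₁) = 137 × 0.376 × ln(509/221) = 43 J/K.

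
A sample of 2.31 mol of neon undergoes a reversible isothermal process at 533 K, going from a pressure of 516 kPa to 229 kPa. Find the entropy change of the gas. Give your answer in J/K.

For an isothermal ideal gas ΔS_gas = nR ln(P₁/P₂) = 2.31 × 8.314 × ln(516/229) = 15.6 J/K.

ΔS_gas = 15.6 J/K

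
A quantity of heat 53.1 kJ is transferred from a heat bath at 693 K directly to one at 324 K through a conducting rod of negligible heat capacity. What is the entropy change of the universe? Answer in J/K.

ΔS_total = 87.3 J/K

ΔS_hot = −Q/T_H = −53100/693 = -76.62 J/K and ΔS_cold = +Q/T_C = 53100/324 = 163.9 J/K.
ΔS_total = -76.62 + 163.9 = 87.3 J/K, positive as the second law requires.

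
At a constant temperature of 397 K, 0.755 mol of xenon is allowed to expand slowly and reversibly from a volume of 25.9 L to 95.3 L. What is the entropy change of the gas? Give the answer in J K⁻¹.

For an isothermal ideal gas ΔS_gas = nR ln(V₂/V₁) = 0.755 × 8.314 × ln(95.3/25.9) = 8.18 J/K.

ΔS_gas = 8.18 J/K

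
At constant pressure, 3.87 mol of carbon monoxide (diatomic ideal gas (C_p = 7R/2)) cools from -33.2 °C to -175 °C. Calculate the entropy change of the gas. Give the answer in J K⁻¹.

ΔS = -101 J/K

In kelvin: T₁ = 239.95 K, T₂ = 98.15 K. At constant pressure, ΔS = nC_p ln(T₂/T₁) with C_p = 7R/2 = 29.1 J mol⁻¹ K⁻¹.
ΔS = 3.87 × 29.1 × ln(98.15/239.95) = -101 J/K.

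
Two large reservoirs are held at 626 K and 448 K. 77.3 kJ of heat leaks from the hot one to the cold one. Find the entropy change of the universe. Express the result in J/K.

ΔS_hot = −Q/T_H = −77300/626 = -123.48 J/K and ΔS_cold = +Q/T_C = 77300/448 = 172.54 J/K.
ΔS_total = -123.48 + 172.54 = 49.1 J/K, positive as the second law requires.

ΔS_total = 49.1 J/K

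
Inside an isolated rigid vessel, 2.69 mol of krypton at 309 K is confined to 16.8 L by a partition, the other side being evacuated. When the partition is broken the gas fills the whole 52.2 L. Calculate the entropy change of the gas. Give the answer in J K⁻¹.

No heat is exchanged and no work is done, so the ideal-gas temperature stays constant.
Entropy is a state function; using a reversible isothermal path, ΔS_gas = nR ln(V₂/V₁) = 2.69 × 8.314 × ln(52.2/16.8) = 25.4 J/K.

ΔS_gas = 25.4 J/K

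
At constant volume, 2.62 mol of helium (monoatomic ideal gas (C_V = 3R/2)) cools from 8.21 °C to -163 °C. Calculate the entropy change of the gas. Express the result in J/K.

ΔS = -30.6 J/K

In kelvin: T₁ = 281.36 K, T₂ = 110.15 K. At constant volume, ΔS = nC_V ln(T₂/T₁) with C_V = 3R/2 = 12.47 J mol⁻¹ K⁻¹.
ΔS = 2.62 × 12.47 × ln(110.15/281.36) = -30.6 J/K.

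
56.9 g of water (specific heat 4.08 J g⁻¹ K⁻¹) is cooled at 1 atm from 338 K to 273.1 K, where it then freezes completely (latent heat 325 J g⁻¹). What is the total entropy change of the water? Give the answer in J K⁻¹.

Cooling step: ΔS₁ = m c ln(T_tr/T_i) = 56.9 × 4.08 × ln(273.1/338) = -49.5 J/K.
Phase change: ΔS₂ = −mL/T_tr = −56.9 × 325 / 273.1 = -67.71 J/K.
ΔS_total = (-49.5) + (-67.71) = -117 J/K.

ΔS = -117 J/K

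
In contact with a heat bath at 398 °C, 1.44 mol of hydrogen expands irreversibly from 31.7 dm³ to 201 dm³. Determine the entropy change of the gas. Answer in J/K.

Entropy is a state function, so ΔS_gas depends only on the end states.
For an isothermal ideal gas ΔS_gas = nR ln(V₂/V₁) = 1.44 × 8.314 × ln(201/31.7) = 22.1 J/K.

ΔS_gas = 22.1 J/K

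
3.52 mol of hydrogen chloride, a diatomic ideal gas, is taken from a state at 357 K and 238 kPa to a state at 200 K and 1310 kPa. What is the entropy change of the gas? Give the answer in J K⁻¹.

ΔS = -109 J/K

ΔS = nC_p ln(T₂/T₁) − nR ln(P₂/P₁), with C_p = 7R/2 = 29.1 J mol⁻¹ K⁻¹ for a diatomic ideal gas.
ΔS = 3.52 × [29.1 × ln(200/357) − 8.314 × ln(1310/238)] = -109 J/K.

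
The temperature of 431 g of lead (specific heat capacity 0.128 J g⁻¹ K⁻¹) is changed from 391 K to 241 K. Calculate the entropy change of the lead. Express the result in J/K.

ΔS = ∫dQ_rev/T = m c ln(T₂/T₁) = 431 × 0.128 × ln(241/391) = -26.7 J/K.

ΔS = -26.7 J/K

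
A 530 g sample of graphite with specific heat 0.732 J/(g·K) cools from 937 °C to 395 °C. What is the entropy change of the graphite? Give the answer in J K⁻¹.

In kelvin: T₁ = 1210.15 K, T₂ = 668.15 K. ΔS = ∫dQ_rev/T = m c ln(T₂/T₁) = 530 × 0.732 × ln(668.15/1210.15) = -230 J/K.

ΔS = -230 J/K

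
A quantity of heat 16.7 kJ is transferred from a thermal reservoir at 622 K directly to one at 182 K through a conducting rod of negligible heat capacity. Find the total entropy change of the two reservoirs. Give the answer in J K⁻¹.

ΔS_total = 64.9 J/K

ΔS_hot = −Q/T_H = −16700/622 = -26.85 J/K and ΔS_cold = +Q/T_C = 16700/182 = 91.76 J/K.
ΔS_total = -26.85 + 91.76 = 64.9 J/K, positive as the second law requires.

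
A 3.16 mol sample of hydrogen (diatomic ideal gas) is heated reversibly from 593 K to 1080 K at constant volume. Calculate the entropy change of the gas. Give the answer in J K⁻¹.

At constant volume, ΔS = nC_V ln(T₂/T₁) with C_V = 5R/2 = 20.79 J mol⁻¹ K⁻¹.
ΔS = 3.16 × 20.79 × ln(1080/593) = 39.4 J/K.

ΔS = 39.4 J/K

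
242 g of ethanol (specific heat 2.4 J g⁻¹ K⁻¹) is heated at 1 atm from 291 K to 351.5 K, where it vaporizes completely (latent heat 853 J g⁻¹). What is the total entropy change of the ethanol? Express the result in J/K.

Warming step: ΔS₁ = m c ln(T_tr/T_i) = 242 × 2.4 × ln(351.5/291) = 109.7 J/K.
Phase change: ΔS₂ = +mL/T_tr = 242 × 853 / 351.5 = 587.3 J/K.
ΔS_total = (109.7) + (587.3) = 697 J/K.

ΔS = 697 J/K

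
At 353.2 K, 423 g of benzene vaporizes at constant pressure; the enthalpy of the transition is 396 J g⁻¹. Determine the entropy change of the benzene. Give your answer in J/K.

Heat absorbed by the substance: Q = mL = 423 × 396 = 167508 J.
At constant T, ΔS = Q_rev/T = 167508 / 353.2 = 474 J/K.

ΔS = 474 J/K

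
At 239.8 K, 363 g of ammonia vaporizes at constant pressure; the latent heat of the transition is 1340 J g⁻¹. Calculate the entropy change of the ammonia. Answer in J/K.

Heat absorbed by the substance: Q = mL = 363 × 1340 = 486420 J.
At constant T, ΔS = Q_rev/T = 486420 / 239.8 = 2030 J/K.

ΔS = 2030 J/K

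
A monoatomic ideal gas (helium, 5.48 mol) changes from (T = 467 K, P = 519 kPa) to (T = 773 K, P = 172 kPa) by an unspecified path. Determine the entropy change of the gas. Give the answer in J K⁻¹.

ΔS = nC_p ln(T₂/T₁) − nR ln(P₂/P₁), with C_p = 5R/2 = 20.79 J mol⁻¹ K⁻¹ for a monoatomic ideal gas.
ΔS = 5.48 × [20.79 × ln(773/467) − 8.314 × ln(172/519)] = 108 J/K.

ΔS = 108 J/K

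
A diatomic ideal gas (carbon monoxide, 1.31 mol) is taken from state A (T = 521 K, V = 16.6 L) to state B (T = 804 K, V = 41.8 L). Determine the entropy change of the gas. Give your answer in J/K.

ΔS = 21.9 J/K

Entropy is a state function: ΔS = nC_V ln(T₂/T₁) + nR ln(V₂/V₁), with C_V = 5R/2 = 20.79 J mol⁻¹ K⁻¹ for a diatomic ideal gas.
ΔS = 1.31 × [20.79 × ln(804/521) + 8.314 × ln(41.8/16.6)] = 21.9 J/K.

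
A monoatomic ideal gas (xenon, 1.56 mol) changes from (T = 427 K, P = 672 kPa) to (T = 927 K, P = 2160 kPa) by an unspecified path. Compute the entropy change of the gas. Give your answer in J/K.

ΔS = 9.99 J/K

ΔS = nC_p ln(T₂/T₁) − nR ln(P₂/P₁), with C_p = 5R/2 = 20.79 J mol⁻¹ K⁻¹ for a monoatomic ideal gas.
ΔS = 1.56 × [20.79 × ln(927/427) − 8.314 × ln(2160/672)] = 9.99 J/K.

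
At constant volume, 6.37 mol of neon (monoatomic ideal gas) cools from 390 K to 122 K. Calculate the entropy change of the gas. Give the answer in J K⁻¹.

ΔS = -92.3 J/K

At constant volume, ΔS = nC_V ln(T₂/T₁) with C_V = 3R/2 = 12.47 J mol⁻¹ K⁻¹.
ΔS = 6.37 × 12.47 × ln(122/390) = -92.3 J/K.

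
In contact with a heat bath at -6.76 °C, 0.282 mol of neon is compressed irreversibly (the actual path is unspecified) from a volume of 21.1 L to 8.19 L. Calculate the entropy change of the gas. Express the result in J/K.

Entropy is a state function, so ΔS_gas depends only on the end states.
For an isothermal ideal gas ΔS_gas = nR ln(V₂/V₁) = 0.282 × 8.314 × ln(8.19/21.1) = -2.22 J/K.

ΔS_gas = -2.22 J/K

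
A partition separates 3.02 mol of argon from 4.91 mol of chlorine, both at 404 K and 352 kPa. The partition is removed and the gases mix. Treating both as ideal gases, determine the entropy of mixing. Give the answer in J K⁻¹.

Mole fractions: x_A = 3.02/7.93 = 0.381, x_B = 0.619.
ΔS_mix = −R(n_A ln x_A + n_B ln x_B) = −8.314 × (3.02 ln 0.381 + 4.91 ln 0.619) = 43.8 J/K.

ΔS_mix = 43.8 J/K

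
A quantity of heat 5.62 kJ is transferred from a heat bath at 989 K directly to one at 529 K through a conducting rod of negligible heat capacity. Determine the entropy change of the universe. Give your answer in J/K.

ΔS_total = 4.94 J/K

ΔS_hot = −Q/T_H = −5620/989 = -5.683 J/K and ΔS_cold = +Q/T_C = 5620/529 = 10.62 J/K.
ΔS_total = -5.683 + 10.62 = 4.94 J/K, positive as the second law requires.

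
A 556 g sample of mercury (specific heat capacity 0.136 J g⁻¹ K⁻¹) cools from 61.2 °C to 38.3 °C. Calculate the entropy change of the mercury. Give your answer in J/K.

ΔS = -5.36 J/K

In kelvin: T₁ = 334.35 K, T₂ = 311.45 K. ΔS = ∫dQ_rev/T = m c ln(T₂/T₁) = 556 × 0.136 × ln(311.45/334.35) = -5.36 J/K.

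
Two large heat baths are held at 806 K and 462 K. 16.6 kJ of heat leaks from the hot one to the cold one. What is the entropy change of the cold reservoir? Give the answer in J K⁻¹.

ΔS_cold = 35.9 J/K

The cold reservoir gains heat Q, so ΔS_cold = +Q/T_C = 16600/462 = 35.9 J/K.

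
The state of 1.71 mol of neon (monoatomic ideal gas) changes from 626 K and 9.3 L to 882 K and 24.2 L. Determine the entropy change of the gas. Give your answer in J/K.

Entropy is a state function: ΔS = nC_V ln(T₂/T₁) + nR ln(V₂/V₁), with C_V = 3R/2 = 12.47 J mol⁻¹ K⁻¹ for a monoatomic ideal gas.
ΔS = 1.71 × [12.47 × ln(882/626) + 8.314 × ln(24.2/9.3)] = 20.9 J/K.

ΔS = 20.9 J/K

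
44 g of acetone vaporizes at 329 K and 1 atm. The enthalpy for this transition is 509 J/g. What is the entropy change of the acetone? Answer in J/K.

ΔS = 68.1 J/K

Heat absorbed by the substance: Q = mL = 44 × 509 = 22396 J.
At constant T, ΔS = Q_rev/T = 22396 / 329 = 68.1 J/K.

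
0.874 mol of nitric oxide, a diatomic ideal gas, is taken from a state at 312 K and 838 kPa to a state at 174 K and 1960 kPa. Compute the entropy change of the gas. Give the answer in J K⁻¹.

ΔS = nC_p ln(T₂/T₁) − nR ln(P₂/P₁), with C_p = 7R/2 = 29.1 J mol⁻¹ K⁻¹ for a diatomic ideal gas.
ΔS = 0.874 × [29.1 × ln(174/312) − 8.314 × ln(1960/838)] = -21 J/K.

ΔS = -21 J/K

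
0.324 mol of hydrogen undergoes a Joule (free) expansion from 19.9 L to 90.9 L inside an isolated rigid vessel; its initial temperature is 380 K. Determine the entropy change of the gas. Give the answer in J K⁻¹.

ΔS_gas = 4.09 J/K

No heat is exchanged and no work is done, so the ideal-gas temperature stays constant.
Entropy is a state function; using a reversible isothermal path, ΔS_gas = nR ln(V₂/V₁) = 0.324 × 8.314 × ln(90.9/19.9) = 4.09 J/K.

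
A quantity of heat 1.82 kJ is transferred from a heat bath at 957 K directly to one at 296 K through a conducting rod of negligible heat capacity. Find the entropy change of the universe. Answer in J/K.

ΔS_hot = −Q/T_H = −1820/957 = -1.902 J/K and ΔS_cold = +Q/T_C = 1820/296 = 6.149 J/K.
ΔS_total = -1.902 + 6.149 = 4.25 J/K, positive as the second law requires.

ΔS_total = 4.25 J/K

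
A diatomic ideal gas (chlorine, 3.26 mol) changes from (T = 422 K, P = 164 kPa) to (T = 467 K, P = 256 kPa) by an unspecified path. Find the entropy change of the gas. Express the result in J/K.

ΔS = -2.46 J/K

ΔS = nC_p ln(T₂/T₁) − nR ln(P₂/P₁), with C_p = 7R/2 = 29.1 J mol⁻¹ K⁻¹ for a diatomic ideal gas.
ΔS = 3.26 × [29.1 × ln(467/422) − 8.314 × ln(256/164)] = -2.46 J/K.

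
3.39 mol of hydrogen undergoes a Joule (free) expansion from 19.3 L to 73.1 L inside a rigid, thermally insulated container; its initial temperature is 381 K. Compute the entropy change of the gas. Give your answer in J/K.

No heat is exchanged and no work is done, so the ideal-gas temperature stays constant.
Entropy is a state function; using a reversible isothermal path, ΔS_gas = nR ln(V₂/V₁) = 3.39 × 8.314 × ln(73.1/19.3) = 37.5 J/K.

ΔS_gas = 37.5 J/K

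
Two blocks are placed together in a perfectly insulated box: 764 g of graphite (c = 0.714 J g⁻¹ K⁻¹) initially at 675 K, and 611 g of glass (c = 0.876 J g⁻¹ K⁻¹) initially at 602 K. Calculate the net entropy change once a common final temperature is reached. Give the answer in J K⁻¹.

ΔS_total = 1.77 J/K

Energy balance: T_f = (m₁c₁T₁ + m₂c₂T₂)/(m₁c₁ + m₂c₂) = 638.85 K.
ΔS₁ = m₁c₁ ln(T_f/T₁) = 545.496 × ln(638.85/675) = -30.03 J/K.
ΔS₂ = m₂c₂ ln(T_f/T₂) = 535.236 × ln(638.85/602) = 31.8 J/K.
ΔS_total = -30.03 + 31.8 = 1.77 J/K.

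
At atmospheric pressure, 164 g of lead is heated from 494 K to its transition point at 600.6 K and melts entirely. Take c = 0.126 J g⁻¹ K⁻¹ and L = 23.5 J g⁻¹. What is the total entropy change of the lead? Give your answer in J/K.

ΔS = 10.5 J/K

Warming step: ΔS₁ = m c ln(T_tr/T_i) = 164 × 0.126 × ln(600.6/494) = 4.038 J/K.
Phase change: ΔS₂ = +mL/T_tr = 164 × 23.5 / 600.6 = 6.417 J/K.
ΔS_total = (4.038) + (6.417) = 10.5 J/K.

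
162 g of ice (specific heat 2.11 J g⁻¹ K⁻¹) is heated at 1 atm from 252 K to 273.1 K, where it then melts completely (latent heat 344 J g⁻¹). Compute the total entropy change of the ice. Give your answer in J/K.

ΔS = 232 J/K

Warming step: ΔS₁ = m c ln(T_tr/T_i) = 162 × 2.11 × ln(273.1/252) = 27.49 J/K.
Phase change: ΔS₂ = +mL/T_tr = 162 × 344 / 273.1 = 204.1 J/K.
ΔS_total = (27.49) + (204.1) = 232 J/K.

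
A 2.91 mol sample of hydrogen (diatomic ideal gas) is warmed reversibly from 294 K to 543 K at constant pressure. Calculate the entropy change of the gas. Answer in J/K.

At constant pressure, ΔS = nC_p ln(T₂/T₁) with C_p = 7R/2 = 29.1 J mol⁻¹ K⁻¹.
ΔS = 2.91 × 29.1 × ln(543/294) = 52 J/K.

ΔS = 52 J/K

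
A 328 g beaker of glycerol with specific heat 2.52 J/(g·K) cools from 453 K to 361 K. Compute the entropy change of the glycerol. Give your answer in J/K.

ΔS = -188 J/K

ΔS = ∫dQ_rev/T = m c ln(T₂/T₁) = 328 × 2.52 × ln(361/453) = -188 J/K.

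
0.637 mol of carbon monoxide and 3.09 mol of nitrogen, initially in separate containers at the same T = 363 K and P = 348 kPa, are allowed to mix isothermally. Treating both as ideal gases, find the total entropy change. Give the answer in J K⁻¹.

Mole fractions: x_A = 0.637/3.73 = 0.171, x_B = 0.829.
ΔS_mix = −R(n_A ln x_A + n_B ln x_B) = −8.314 × (0.637 ln 0.171 + 3.09 ln 0.829) = 14.2 J/K.

ΔS_mix = 14.2 J/K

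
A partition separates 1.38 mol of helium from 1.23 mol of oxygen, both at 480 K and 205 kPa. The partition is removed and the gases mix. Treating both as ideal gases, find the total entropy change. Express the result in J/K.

Mole fractions: x_A = 1.38/2.61 = 0.529, x_B = 0.471.
ΔS_mix = −R(n_A ln x_A + n_B ln x_B) = −8.314 × (1.38 ln 0.529 + 1.23 ln 0.471) = 15 J/K.

ΔS_mix = 15 J/K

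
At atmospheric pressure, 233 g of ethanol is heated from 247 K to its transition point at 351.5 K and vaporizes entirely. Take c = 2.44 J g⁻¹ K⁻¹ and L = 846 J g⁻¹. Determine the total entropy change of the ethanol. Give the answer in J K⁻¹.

ΔS = 761 J/K

Warming step: ΔS₁ = m c ln(T_tr/T_i) = 233 × 2.44 × ln(351.5/247) = 200.6 J/K.
Phase change: ΔS₂ = +mL/T_tr = 233 × 846 / 351.5 = 560.8 J/K.
ΔS_total = (200.6) + (560.8) = 761 J/K.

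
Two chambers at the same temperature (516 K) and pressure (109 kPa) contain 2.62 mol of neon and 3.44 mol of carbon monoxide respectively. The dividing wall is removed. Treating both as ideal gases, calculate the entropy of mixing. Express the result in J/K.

ΔS_mix = 34.5 J/K

Mole fractions: x_A = 2.62/6.06 = 0.432, x_B = 0.568.
ΔS_mix = −R(n_A ln x_A + n_B ln x_B) = −8.314 × (2.62 ln 0.432 + 3.44 ln 0.568) = 34.5 J/K.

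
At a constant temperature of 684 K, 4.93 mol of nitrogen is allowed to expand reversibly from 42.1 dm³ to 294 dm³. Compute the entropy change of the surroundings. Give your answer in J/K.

ΔS_surr = -79.7 J/K

For an isothermal ideal gas ΔS_gas = nR ln(V₂/V₁) = 4.93 × 8.314 × ln(294/42.1) = 79.7 J/K.
The process is reversible, so ΔS_surr = −ΔS_gas = -79.7 J/K and ΔS_universe = 0.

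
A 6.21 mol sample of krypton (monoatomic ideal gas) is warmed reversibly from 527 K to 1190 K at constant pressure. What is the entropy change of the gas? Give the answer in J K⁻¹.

ΔS = 105 J/K

At constant pressure, ΔS = nC_p ln(T₂/T₁) with C_p = 5R/2 = 20.79 J mol⁻¹ K⁻¹.
ΔS = 6.21 × 20.79 × ln(1190/527) = 105 J/K.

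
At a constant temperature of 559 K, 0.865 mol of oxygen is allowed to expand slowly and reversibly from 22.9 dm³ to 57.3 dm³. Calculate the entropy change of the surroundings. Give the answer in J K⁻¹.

ΔS_surr = -6.6 J/K

For an isothermal ideal gas ΔS_gas = nR ln(V₂/V₁) = 0.865 × 8.314 × ln(57.3/22.9) = 6.6 J/K.
The process is reversible, so ΔS_surr = −ΔS_gas = -6.6 J/K and ΔS_universe = 0.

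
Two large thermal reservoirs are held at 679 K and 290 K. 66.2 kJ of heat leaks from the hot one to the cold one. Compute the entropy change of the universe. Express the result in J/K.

ΔS_total = 131 J/K

ΔS_hot = −Q/T_H = −66200/679 = -97.5 J/K and ΔS_cold = +Q/T_C = 66200/290 = 228.3 J/K.
ΔS_total = -97.5 + 228.3 = 131 J/K, positive as the second law requires.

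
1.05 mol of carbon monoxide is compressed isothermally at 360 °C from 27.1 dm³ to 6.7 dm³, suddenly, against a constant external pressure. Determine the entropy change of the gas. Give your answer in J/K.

ΔS_gas = -12.2 J/K

Entropy is a state function, so ΔS_gas depends only on the end states.
For an isothermal ideal gas ΔS_gas = nR ln(V₂/V₁) = 1.05 × 8.314 × ln(6.7/27.1) = -12.2 J/K.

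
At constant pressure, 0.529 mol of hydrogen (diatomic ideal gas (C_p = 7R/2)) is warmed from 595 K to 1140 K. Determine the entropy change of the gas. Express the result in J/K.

ΔS = 10 J/K

At constant pressure, ΔS = nC_p ln(T₂/T₁) with C_p = 7R/2 = 29.1 J mol⁻¹ K⁻¹.
ΔS = 0.529 × 29.1 × ln(1140/595) = 10 J/K.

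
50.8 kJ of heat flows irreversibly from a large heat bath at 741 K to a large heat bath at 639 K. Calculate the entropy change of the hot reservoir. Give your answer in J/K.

ΔS_hot = -68.6 J/K

The hot reservoir loses heat Q, so ΔS_hot = −Q/T_H = −50800/741 = -68.6 J/K.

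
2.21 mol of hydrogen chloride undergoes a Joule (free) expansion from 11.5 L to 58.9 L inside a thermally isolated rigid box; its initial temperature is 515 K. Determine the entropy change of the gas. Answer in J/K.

For an ideal gas in free expansion Q = 0 and W = 0, so T is unchanged.
Entropy is a state function; using a reversible isothermal path, ΔS_gas = nR ln(V₂/V₁) = 2.21 × 8.314 × ln(58.9/11.5) = 30 J/K.

ΔS_gas = 30 J/K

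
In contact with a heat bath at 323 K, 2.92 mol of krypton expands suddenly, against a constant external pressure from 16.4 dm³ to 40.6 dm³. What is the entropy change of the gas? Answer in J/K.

Entropy is a state function, so ΔS_gas depends only on the end states.
For an isothermal ideal gas ΔS_gas = nR ln(V₂/V₁) = 2.92 × 8.314 × ln(40.6/16.4) = 22 J/K.

ΔS_gas = 22 J/K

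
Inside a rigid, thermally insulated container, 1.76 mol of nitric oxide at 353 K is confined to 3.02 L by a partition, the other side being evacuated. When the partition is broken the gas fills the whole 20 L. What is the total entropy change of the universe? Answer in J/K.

ΔS_universe = 27.7 J/K

No heat is exchanged and no work is done, so the ideal-gas temperature stays constant.
Entropy is a state function; using a reversible isothermal path, ΔS_gas = nR ln(V₂/V₁) = 1.76 × 8.314 × ln(20/3.02) = 27.7 J/K.
The insulated surroundings exchange no heat, so ΔS_surr = 0 and ΔS_universe = ΔS_gas.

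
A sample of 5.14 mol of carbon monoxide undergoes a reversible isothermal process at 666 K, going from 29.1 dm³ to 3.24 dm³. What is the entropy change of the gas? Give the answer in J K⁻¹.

For an isothermal ideal gas ΔS_gas = nR ln(V₂/V₁) = 5.14 × 8.314 × ln(3.24/29.1) = -93.8 J/K.

ΔS_gas = -93.8 J/K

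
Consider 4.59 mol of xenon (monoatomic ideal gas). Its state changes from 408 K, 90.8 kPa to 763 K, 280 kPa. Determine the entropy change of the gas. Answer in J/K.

ΔS = nC_p ln(T₂/T₁) − nR ln(P₂/P₁), with C_p = 5R/2 = 20.79 J mol⁻¹ K⁻¹ for a monoatomic ideal gas.
ΔS = 4.59 × [20.79 × ln(763/408) − 8.314 × ln(280/90.8)] = 16.7 J/K.

ΔS = 16.7 J/K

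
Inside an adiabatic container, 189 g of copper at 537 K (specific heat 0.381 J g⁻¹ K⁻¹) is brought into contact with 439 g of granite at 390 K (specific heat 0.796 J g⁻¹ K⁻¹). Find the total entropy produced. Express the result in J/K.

ΔS_total = 3.27 J/K

Energy balance: T_f = (m₁c₁T₁ + m₂c₂T₂)/(m₁c₁ + m₂c₂) = 415.12 K.
ΔS₁ = m₁c₁ ln(T_f/T₁) = 72.009 × ln(415.12/537) = -18.54 J/K.
ΔS₂ = m₂c₂ ln(T_f/T₂) = 349.444 × ln(415.12/390) = 21.81 J/K.
ΔS_total = -18.54 + 21.81 = 3.27 J/K.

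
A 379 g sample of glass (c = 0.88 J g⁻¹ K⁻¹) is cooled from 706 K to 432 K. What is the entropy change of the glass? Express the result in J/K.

ΔS = -164 J/K

ΔS = ∫dQ_rev/T = m c ln(T₂/T₁) = 379 × 0.88 × ln(432/706) = -164 J/K.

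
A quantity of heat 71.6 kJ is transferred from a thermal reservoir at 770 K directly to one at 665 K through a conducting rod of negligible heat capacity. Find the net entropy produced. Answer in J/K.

ΔS_hot = −Q/T_H = −71600/770 = -92.99 J/K and ΔS_cold = +Q/T_C = 71600/665 = 107.7 J/K.
ΔS_total = -92.99 + 107.7 = 14.7 J/K, positive as the second law requires.

ΔS_total = 14.7 J/K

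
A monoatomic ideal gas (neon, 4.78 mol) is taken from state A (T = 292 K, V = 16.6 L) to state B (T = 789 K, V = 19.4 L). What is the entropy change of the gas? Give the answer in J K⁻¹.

ΔS = 65.4 J/K

Entropy is a state function: ΔS = nC_V ln(T₂/T₁) + nR ln(V₂/V₁), with C_V = 3R/2 = 12.47 J mol⁻¹ K⁻¹ for a monoatomic ideal gas.
ΔS = 4.78 × [12.47 × ln(789/292) + 8.314 × ln(19.4/16.6)] = 65.4 J/K.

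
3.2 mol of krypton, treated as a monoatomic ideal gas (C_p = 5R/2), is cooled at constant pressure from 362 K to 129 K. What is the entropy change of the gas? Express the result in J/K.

At constant pressure, ΔS = nC_p ln(T₂/T₁) with C_p = 5R/2 = 20.79 J mol⁻¹ K⁻¹.
ΔS = 3.2 × 20.79 × ln(129/362) = -68.6 J/K.

ΔS = -68.6 J/K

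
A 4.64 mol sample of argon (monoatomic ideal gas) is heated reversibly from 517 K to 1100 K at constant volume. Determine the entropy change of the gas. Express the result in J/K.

ΔS = 43.7 J/K

At constant volume, ΔS = nC_V ln(T₂/T₁) with C_V = 3R/2 = 12.47 J mol⁻¹ K⁻¹.
ΔS = 4.64 × 12.47 × ln(1100/517) = 43.7 J/K.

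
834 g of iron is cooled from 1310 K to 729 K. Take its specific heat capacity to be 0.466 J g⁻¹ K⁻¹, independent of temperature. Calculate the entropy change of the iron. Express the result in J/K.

ΔS = ∫dQ_rev/T = m c ln(T₂/T₁) = 834 × 0.466 × ln(729/1310) = -228 J/K.

ΔS = -228 J/K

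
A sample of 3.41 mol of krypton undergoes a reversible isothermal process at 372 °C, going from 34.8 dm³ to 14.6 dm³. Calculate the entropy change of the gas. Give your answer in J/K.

ΔS_gas = -24.6 J/K

For an isothermal ideal gas ΔS_gas = nR ln(V₂/V₁) = 3.41 × 8.314 × ln(14.6/34.8) = -24.6 J/K.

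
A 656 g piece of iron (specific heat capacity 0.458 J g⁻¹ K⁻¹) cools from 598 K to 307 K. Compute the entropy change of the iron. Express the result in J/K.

ΔS = ∫dQ_rev/T = m c ln(T₂/T₁) = 656 × 0.458 × ln(307/598) = -200 J/K.

ΔS = -200 J/K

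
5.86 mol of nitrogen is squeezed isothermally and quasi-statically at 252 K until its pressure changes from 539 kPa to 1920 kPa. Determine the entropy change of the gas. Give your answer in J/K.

For an isothermal ideal gas ΔS_gas = nR ln(P₁/P₂) = 5.86 × 8.314 × ln(539/1920) = -61.9 J/K.

ΔS_gas = -61.9 J/K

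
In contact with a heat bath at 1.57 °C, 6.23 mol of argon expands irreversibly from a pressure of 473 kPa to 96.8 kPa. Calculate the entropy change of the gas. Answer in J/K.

ΔS_gas = 82.2 J/K

Entropy is a state function, so ΔS_gas depends only on the end states.
For an isothermal ideal gas ΔS_gas = nR ln(P₁/P₂) = 6.23 × 8.314 × ln(473/96.8) = 82.2 J/K.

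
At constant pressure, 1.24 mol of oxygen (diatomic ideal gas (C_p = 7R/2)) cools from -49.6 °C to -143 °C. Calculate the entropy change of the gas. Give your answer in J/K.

In kelvin: T₁ = 223.55 K, T₂ = 130.15 K. At constant pressure, ΔS = nC_p ln(T₂/T₁) with C_p = 7R/2 = 29.1 J mol⁻¹ K⁻¹.
ΔS = 1.24 × 29.1 × ln(130.15/223.55) = -19.5 J/K.

ΔS = -19.5 J/K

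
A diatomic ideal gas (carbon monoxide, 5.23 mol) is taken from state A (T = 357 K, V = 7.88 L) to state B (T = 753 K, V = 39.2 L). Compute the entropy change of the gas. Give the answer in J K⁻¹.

Entropy is a state function: ΔS = nC_V ln(T₂/T₁) + nR ln(V₂/V₁), with C_V = 5R/2 = 20.79 J mol⁻¹ K⁻¹ for a diatomic ideal gas.
ΔS = 5.23 × [20.79 × ln(753/357) + 8.314 × ln(39.2/7.88)] = 151 J/K.

ΔS = 151 J/K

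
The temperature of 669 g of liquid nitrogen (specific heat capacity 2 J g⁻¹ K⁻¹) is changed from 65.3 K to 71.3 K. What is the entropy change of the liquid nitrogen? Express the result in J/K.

ΔS = 118 J/K

ΔS = ∫dQ_rev/T = m c ln(T₂/T₁) = 669 × 2 × ln(71.3/65.3) = 118 J/K.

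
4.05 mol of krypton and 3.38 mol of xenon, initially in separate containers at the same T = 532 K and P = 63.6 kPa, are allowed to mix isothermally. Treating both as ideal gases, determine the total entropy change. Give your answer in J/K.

ΔS_mix = 42.6 J/K

Mole fractions: x_A = 4.05/7.43 = 0.545, x_B = 0.455.
ΔS_mix = −R(n_A ln x_A + n_B ln x_B) = −8.314 × (4.05 ln 0.545 + 3.38 ln 0.455) = 42.6 J/K.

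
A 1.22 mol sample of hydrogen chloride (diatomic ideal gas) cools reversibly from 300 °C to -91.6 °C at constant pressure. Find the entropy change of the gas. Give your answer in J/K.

In kelvin: T₁ = 573.15 K, T₂ = 181.55 K. At constant pressure, ΔS = nC_p ln(T₂/T₁) with C_p = 7R/2 = 29.1 J mol⁻¹ K⁻¹.
ΔS = 1.22 × 29.1 × ln(181.55/573.15) = -40.8 J/K.

ΔS = -40.8 J/K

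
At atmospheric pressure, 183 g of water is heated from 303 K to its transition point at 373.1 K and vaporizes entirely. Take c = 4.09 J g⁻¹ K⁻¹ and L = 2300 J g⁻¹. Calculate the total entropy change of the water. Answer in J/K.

ΔS = 1280 J/K

Warming step: ΔS₁ = m c ln(T_tr/T_i) = 183 × 4.09 × ln(373.1/303) = 155.8 J/K.
Phase change: ΔS₂ = +mL/T_tr = 183 × 2300 / 373.1 = 1128 J/K.
ΔS_total = (155.8) + (1128) = 1280 J/K.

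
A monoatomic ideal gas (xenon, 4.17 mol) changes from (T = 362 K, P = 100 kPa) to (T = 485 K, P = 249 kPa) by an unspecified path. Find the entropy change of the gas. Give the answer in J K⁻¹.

ΔS = nC_p ln(T₂/T₁) − nR ln(P₂/P₁), with C_p = 5R/2 = 20.79 J mol⁻¹ K⁻¹ for a monoatomic ideal gas.
ΔS = 4.17 × [20.79 × ln(485/362) − 8.314 × ln(249/100)] = -6.28 J/K.

ΔS = -6.28 J/K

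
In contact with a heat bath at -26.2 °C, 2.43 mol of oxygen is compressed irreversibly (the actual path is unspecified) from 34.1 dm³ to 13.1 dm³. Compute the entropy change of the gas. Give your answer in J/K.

Entropy is a state function, so ΔS_gas depends only on the end states.
For an isothermal ideal gas ΔS_gas = nR ln(V₂/V₁) = 2.43 × 8.314 × ln(13.1/34.1) = -19.3 J/K.

ΔS_gas = -19.3 J/K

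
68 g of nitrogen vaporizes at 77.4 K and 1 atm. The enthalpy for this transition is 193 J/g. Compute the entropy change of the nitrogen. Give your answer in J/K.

Heat absorbed by the substance: Q = mL = 68 × 193 = 13124 J.
At constant T, ΔS = Q_rev/T = 13124 / 77.4 = 170 J/K.

ΔS = 170 J/K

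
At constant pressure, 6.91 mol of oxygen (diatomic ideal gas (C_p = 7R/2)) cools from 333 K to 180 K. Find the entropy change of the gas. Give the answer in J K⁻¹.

At constant pressure, ΔS = nC_p ln(T₂/T₁) with C_p = 7R/2 = 29.1 J mol⁻¹ K⁻¹.
ΔS = 6.91 × 29.1 × ln(180/333) = -124 J/K.

ΔS = -124 J/K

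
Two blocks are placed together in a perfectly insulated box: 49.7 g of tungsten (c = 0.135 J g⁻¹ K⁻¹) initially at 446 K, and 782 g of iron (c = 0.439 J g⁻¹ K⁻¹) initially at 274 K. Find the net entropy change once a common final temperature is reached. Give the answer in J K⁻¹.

ΔS_total = 0.918 J/K

Energy balance: T_f = (m₁c₁T₁ + m₂c₂T₂)/(m₁c₁ + m₂c₂) = 277.3 K.
ΔS₁ = m₁c₁ ln(T_f/T₁) = 6.7095 × ln(277.3/446) = -3.1886 J/K.
ΔS₂ = m₂c₂ ln(T_f/T₂) = 343.298 × ln(277.3/274) = 4.1064 J/K.
ΔS_total = -3.1886 + 4.1064 = 0.918 J/K.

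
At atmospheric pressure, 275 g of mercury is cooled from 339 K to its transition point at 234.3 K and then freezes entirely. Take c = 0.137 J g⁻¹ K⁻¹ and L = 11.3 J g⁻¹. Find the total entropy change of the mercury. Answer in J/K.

ΔS = -27.2 J/K

Cooling step: ΔS₁ = m c ln(T_tr/T_i) = 275 × 0.137 × ln(234.3/339) = -13.92 J/K.
Phase change: ΔS₂ = −mL/T_tr = −275 × 11.3 / 234.3 = -13.26 J/K.
ΔS_total = (-13.92) + (-13.26) = -27.2 J/K.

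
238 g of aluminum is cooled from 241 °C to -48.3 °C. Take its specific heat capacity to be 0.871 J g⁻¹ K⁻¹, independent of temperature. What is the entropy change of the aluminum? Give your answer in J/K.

In kelvin: T₁ = 514.15 K, T₂ = 224.85 K. ΔS = ∫dQ_rev/T = m c ln(T₂/T₁) = 238 × 0.871 × ln(224.85/514.15) = -171 J/K.

ΔS = -171 J/K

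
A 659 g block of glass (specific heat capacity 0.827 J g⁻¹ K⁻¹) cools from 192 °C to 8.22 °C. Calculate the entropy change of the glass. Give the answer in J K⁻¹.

ΔS = -274 J/K

In kelvin: T₁ = 465.15 K, T₂ = 281.37 K. ΔS = ∫dQ_rev/T = m c ln(T₂/T₁) = 659 × 0.827 × ln(281.37/465.15) = -274 J/K.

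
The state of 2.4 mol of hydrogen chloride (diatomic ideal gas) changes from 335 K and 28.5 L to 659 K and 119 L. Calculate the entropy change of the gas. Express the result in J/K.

ΔS = 62.3 J/K

Entropy is a state function: ΔS = nC_V ln(T₂/T₁) + nR ln(V₂/V₁), with C_V = 5R/2 = 20.79 J mol⁻¹ K⁻¹ for a diatomic ideal gas.
ΔS = 2.4 × [20.79 × ln(659/335) + 8.314 × ln(119/28.5)] = 62.3 J/K.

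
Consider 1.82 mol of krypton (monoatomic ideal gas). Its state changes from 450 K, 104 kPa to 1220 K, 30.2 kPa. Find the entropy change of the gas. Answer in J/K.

ΔS = nC_p ln(T₂/T₁) − nR ln(P₂/P₁), with C_p = 5R/2 = 20.79 J mol⁻¹ K⁻¹ for a monoatomic ideal gas.
ΔS = 1.82 × [20.79 × ln(1220/450) − 8.314 × ln(30.2/104)] = 56.4 J/K.

ΔS = 56.4 J/K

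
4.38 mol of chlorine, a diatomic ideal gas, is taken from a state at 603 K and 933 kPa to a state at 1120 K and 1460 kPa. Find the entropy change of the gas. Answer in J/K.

ΔS = nC_p ln(T₂/T₁) − nR ln(P₂/P₁), with C_p = 7R/2 = 29.1 J mol⁻¹ K⁻¹ for a diatomic ideal gas.
ΔS = 4.38 × [29.1 × ln(1120/603) − 8.314 × ln(1460/933)] = 62.6 J/K.

ΔS = 62.6 J/K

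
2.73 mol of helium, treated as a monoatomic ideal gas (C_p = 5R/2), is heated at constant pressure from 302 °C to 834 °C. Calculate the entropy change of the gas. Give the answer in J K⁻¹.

ΔS = 37.2 J/K

In kelvin: T₁ = 575.15 K, T₂ = 1107.15 K. At constant pressure, ΔS = nC_p ln(T₂/T₁) with C_p = 5R/2 = 20.79 J mol⁻¹ K⁻¹.
ΔS = 2.73 × 20.79 × ln(1107.15/575.15) = 37.2 J/K.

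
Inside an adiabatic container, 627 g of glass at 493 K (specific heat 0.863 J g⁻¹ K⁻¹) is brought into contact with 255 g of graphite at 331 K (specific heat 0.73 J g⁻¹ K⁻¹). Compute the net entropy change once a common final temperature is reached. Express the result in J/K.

Energy balance: T_f = (m₁c₁T₁ + m₂c₂T₂)/(m₁c₁ + m₂c₂) = 451.53 K.
ΔS₁ = m₁c₁ ln(T_f/T₁) = 541.101 × ln(451.53/493) = -47.54 J/K.
ΔS₂ = m₂c₂ ln(T_f/T₂) = 186.15 × ln(451.53/331) = 57.81 J/K.
ΔS_total = -47.54 + 57.81 = 10.3 J/K.

ΔS_total = 10.3 J/K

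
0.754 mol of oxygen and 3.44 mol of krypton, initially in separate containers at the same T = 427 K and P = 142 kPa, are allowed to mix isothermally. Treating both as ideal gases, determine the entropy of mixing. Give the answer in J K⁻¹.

ΔS_mix = 16.4 J/K

Mole fractions: x_A = 0.754/4.19 = 0.18, x_B = 0.82.
ΔS_mix = −R(n_A ln x_A + n_B ln x_B) = −8.314 × (0.754 ln 0.18 + 3.44 ln 0.82) = 16.4 J/K.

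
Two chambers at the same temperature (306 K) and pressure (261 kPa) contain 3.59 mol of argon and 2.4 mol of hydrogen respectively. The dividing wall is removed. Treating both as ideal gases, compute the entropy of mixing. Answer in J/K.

Mole fractions: x_A = 3.59/5.99 = 0.599, x_B = 0.401.
ΔS_mix = −R(n_A ln x_A + n_B ln x_B) = −8.314 × (3.59 ln 0.599 + 2.4 ln 0.401) = 33.5 J/K.

ΔS_mix = 33.5 J/K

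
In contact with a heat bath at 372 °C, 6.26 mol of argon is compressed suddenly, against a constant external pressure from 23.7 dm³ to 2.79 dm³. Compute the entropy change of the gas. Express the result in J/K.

ΔS_gas = -111 J/K

Entropy is a state function, so ΔS_gas depends only on the end states.
For an isothermal ideal gas ΔS_gas = nR ln(V₂/V₁) = 6.26 × 8.314 × ln(2.79/23.7) = -111 J/K.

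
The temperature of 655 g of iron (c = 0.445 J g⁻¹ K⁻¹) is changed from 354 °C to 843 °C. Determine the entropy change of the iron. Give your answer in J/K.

In kelvin: T₁ = 627.15 K, T₂ = 1116.15 K. ΔS = ∫dQ_rev/T = m c ln(T₂/T₁) = 655 × 0.445 × ln(1116.15/627.15) = 168 J/K.

ΔS = 168 J/K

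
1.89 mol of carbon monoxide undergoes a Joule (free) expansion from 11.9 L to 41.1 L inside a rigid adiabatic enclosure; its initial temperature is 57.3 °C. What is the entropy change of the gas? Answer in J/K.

ΔS_gas = 19.5 J/K

No heat is exchanged and no work is done, so the ideal-gas temperature stays constant.
Entropy is a state function; using a reversible isothermal path, ΔS_gas = nR ln(V₂/V₁) = 1.89 × 8.314 × ln(41.1/11.9) = 19.5 J/K.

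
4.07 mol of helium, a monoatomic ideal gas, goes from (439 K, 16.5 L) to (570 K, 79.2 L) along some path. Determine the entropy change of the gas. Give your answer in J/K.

Entropy is a state function: ΔS = nC_V ln(T₂/T₁) + nR ln(V₂/V₁), with C_V = 3R/2 = 12.47 J mol⁻¹ K⁻¹ for a monoatomic ideal gas.
ΔS = 4.07 × [12.47 × ln(570/439) + 8.314 × ln(79.2/16.5)] = 66.3 J/K.

ΔS = 66.3 J/K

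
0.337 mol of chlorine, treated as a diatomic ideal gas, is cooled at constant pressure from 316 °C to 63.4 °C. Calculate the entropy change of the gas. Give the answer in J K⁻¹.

ΔS = -5.49 J/K

In kelvin: T₁ = 589.15 K, T₂ = 336.55 K. At constant pressure, ΔS = nC_p ln(T₂/T₁) with C_p = 7R/2 = 29.1 J mol⁻¹ K⁻¹.
ΔS = 0.337 × 29.1 × ln(336.55/589.15) = -5.49 J/K.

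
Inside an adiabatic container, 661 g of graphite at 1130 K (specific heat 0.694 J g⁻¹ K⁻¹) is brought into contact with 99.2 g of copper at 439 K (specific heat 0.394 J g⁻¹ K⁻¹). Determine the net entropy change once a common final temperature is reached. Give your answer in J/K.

ΔS_total = 12.5 J/K

Energy balance: T_f = (m₁c₁T₁ + m₂c₂T₂)/(m₁c₁ + m₂c₂) = 1075.7 K.
ΔS₁ = m₁c₁ ln(T_f/T₁) = 458.734 × ln(1075.7/1130) = -22.57 J/K.
ΔS₂ = m₂c₂ ln(T_f/T₂) = 39.0848 × ln(1075.7/439) = 35.03 J/K.
ΔS_total = -22.57 + 35.03 = 12.5 J/K.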